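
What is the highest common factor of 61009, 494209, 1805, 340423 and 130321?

gcd(61009, 494209): 494209 = 8·61009 + 6137; 61009 = 9·6137 + 5776; 6137 = 1·5776 + 361; 5776 = 16·361 + 0 → 361
gcd(361, 1805): 1805 = 5·361 + 0 → 361
gcd(361, 340423): 340423 = 943·361 + 0 → 361
gcd(361, 130321): 130321 = 361·361 + 0 → 361

361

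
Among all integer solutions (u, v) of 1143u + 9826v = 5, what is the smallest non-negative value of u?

8803

Reduce mod 9826: 1143u ≡ 5 (mod 9826). With g = gcd(1143, 9826) = 1 dividing 5, divide through: 1143u ≡ 5 (mod 9826).
Since gcd(1143, 9826) = 1, u ≡ 5·(1143)⁻¹ ≡ 8803 (mod 9826). Smallest non-negative: 8803.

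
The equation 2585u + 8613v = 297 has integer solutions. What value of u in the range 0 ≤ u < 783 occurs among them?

270

gcd(2585, 8613) = 11 (Euclid: 8613 = 3·2585 + 858; 2585 = 3·858 + 11; 858 = 78·11 + 0), and 11 | 297.
Extended Euclid: 2585·(10) + 8613·(-3) = 11. Scale by 27: u₀ = 270.
General solution u = u₀ + 783t; reducing mod 783 gives u = 270 (and v = -81).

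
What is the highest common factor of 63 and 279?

9

63 = 3² · 7
279 = 3² · 31
Common: 3² = 9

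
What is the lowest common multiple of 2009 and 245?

gcd first: 2009 = 8·245 + 49; 245 = 5·49 + 0 → gcd = 49
lcm = 2009·245/gcd = 492205/49 = 10045

10045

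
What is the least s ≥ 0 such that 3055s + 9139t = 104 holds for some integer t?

Euclid: 9139 = 2·3055 + 3029; 3055 = 1·3029 + 26; 3029 = 116·26 + 13; 26 = 2·13 + 0 → gcd = 13; 104 = 13·8.
Back-substitution yields 3055·(-350) + 9139·(117) = 13, so one solution is s = -350·8 = -2800, t = 117·8 = 936.
Solutions in s differ by 9139/13 = 703; the one in [0, 703) is -2800 mod 703 = 12.

12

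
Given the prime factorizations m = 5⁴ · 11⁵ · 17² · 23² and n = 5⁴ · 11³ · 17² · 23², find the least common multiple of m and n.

15388523706875

max exponent per prime: 5⁴ · 11⁵ · 17² · 23² = 15388523706875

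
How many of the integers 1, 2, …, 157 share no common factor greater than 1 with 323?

323 = 17·19. Inclusion–exclusion on these primes:
157 − ⌊157/17⌋ − ⌊157/19⌋ + ⌊157/323⌋ = 140

140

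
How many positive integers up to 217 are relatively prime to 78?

68

78 = 2·3·13. Inclusion–exclusion on these primes:
217 − ⌊217/2⌋ − ⌊217/3⌋ − ⌊217/13⌋ + ⌊217/6⌋ + ⌊217/26⌋ + ⌊217/39⌋ − ⌊217/78⌋ = 68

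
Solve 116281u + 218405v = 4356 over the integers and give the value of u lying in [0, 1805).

556

Euclid: 218405 = 1·116281 + 102124; 116281 = 1·102124 + 14157; 102124 = 7·14157 + 3025; 14157 = 4·3025 + 2057; 3025 = 1·2057 + 968; 2057 = 2·968 + 121; 968 = 8·121 + 0 → gcd = 121; 4356 = 121·36.
Back-substitution yields 116281·(216) + 218405·(-115) = 121, so one solution is u = 216·36 = 7776, v = -115·36 = -4140.
Solutions in u differ by 218405/121 = 1805; the one in [0, 1805) is 7776 mod 1805 = 556.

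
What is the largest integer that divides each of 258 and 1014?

258 = 2 · 3 · 43
1014 = 2 · 3 · 13²
Common: 2 · 3 = 6

6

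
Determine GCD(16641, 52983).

Euclid: 52983 = 3·16641 + 3060; 16641 = 5·3060 + 1341; 3060 = 2·1341 + 378; 1341 = 3·378 + 207; 378 = 1·207 + 171; 207 = 1·171 + 36; 171 = 4·36 + 27; 36 = 1·27 + 9; 27 = 3·9 + 0. Last nonzero remainder: 9.

9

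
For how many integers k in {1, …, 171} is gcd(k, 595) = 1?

110

595 = 5·7·17. Inclusion–exclusion on these primes:
171 − ⌊171/5⌋ − ⌊171/7⌋ − ⌊171/17⌋ + ⌊171/35⌋ + ⌊171/85⌋ + ⌊171/119⌋ − ⌊171/595⌋ = 110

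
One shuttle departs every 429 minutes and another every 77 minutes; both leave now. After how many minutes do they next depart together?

429 = 3 · 11 · 13; 77 = 7 · 11
max exponents: 3 · 7 · 11 · 13 = 3003

3003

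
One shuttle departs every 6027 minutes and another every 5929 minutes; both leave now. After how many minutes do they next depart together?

gcd first: 6027 = 1·5929 + 98; 5929 = 60·98 + 49; 98 = 2·49 + 0 → gcd = 49
lcm = 6027·5929/gcd = 35734083/49 = 729267

729267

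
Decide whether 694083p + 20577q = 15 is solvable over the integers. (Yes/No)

gcd(694083, 20577): 694083 = 33·20577 + 15042; 20577 = 1·15042 + 5535; 15042 = 2·5535 + 3972; 5535 = 1·3972 + 1563; 3972 = 2·1563 + 846; 1563 = 1·846 + 717; 846 = 1·717 + 129; 717 = 5·129 + 72; 129 = 1·72 + 57; 72 = 1·57 + 15; 57 = 3·15 + 12; 15 = 1·12 + 3; 12 = 4·3 + 0 → 3
3 divides 15, so a solution exists.

Yes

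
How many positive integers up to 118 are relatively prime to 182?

47

182 = 2·7·13. Inclusion–exclusion on these primes:
118 − ⌊118/2⌋ − ⌊118/7⌋ − ⌊118/13⌋ + ⌊118/14⌋ + ⌊118/26⌋ + ⌊118/91⌋ − ⌊118/182⌋ = 47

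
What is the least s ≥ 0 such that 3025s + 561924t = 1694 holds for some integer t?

3530

Euclid: 561924 = 185·3025 + 2299; 3025 = 1·2299 + 726; 2299 = 3·726 + 121; 726 = 6·121 + 0 → gcd = 121; 1694 = 121·14.
Back-substitution yields 3025·(-743) + 561924·(4) = 121, so one solution is s = -743·14 = -10402, t = 4·14 = 56.
Solutions in s differ by 561924/121 = 4644; the one in [0, 4644) is -10402 mod 4644 = 3530.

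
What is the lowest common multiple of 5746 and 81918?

235350414

gcd first: 81918 = 14·5746 + 1474; 5746 = 3·1474 + 1324; 1474 = 1·1324 + 150; 1324 = 8·150 + 124; 150 = 1·124 + 26; 124 = 4·26 + 20; 26 = 1·20 + 6; 20 = 3·6 + 2; 6 = 3·2 + 0 → gcd = 2
lcm = 5746·81918/gcd = 470700828/2 = 235350414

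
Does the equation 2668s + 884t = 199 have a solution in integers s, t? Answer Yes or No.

By Bézout, 2668s + 884t = 199 has integer solutions iff gcd(2668, 884) | 199.
Euclid: 2668 = 3·884 + 16; 884 = 55·16 + 4; 16 = 4·4 + 0. gcd = 4; 199 mod 4 = 3. No.

No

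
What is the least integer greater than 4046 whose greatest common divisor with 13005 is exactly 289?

4624

13005 = 289·45. Any k with gcd(k, 13005) = 289 is a multiple of 289, say 289s, with s coprime to 45.
Need s > 4046/289, so s ≥ 15. First s ≥ 15 with gcd(s, 45) = 1 is s = 16. Thus k = 289·16 = 4624.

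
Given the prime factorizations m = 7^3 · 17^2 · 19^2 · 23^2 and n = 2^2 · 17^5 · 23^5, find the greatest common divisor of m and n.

min exponent per shared prime: 17^2 · 23^2 = 152881

152881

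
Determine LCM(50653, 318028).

16109072284

50653 = 37³; 318028 = 2² · 43³
max exponents: 2² · 37³ · 43³ = 16109072284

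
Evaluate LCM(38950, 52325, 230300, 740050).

1019192419700

lcm(38950, 52325) = 38950·52325/gcd = 2038058750/25 = 81522350
lcm(81522350, 230300) = 81522350·230300/gcd = 18774597205000/350 = 53641706300
lcm(53641706300, 740050) = 53641706300·740050/gcd = 39697544747315000/38950 = 1019192419700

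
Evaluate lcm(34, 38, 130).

34 = 2 · 17; 38 = 2 · 19; 130 = 2 · 5 · 13
lcm takes max exponent of each prime: 2 · 5 · 13 · 17 · 19 = 41990

41990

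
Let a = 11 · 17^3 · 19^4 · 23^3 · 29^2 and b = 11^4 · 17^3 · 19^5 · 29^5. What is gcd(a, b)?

min exponent per shared prime: 11 · 17^3 · 19^4 · 29^2 = 5923110692323

5923110692323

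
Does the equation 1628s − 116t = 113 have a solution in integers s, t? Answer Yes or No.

By Bézout, 1628s − 116t = 113 has integer solutions iff gcd(1628, 116) | 113.
Euclid: 1628 = 14·116 + 4; 116 = 29·4 + 0. gcd = 4; 113 mod 4 = 1. No.

No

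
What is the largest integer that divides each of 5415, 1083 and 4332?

gcd(5415, 1083): 5415 = 5·1083 + 0 → 1083
gcd(1083, 4332): 4332 = 4·1083 + 0 → 1083

1083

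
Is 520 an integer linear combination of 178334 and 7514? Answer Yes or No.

Yes

By Bézout, 178334s − 7514t = 520 has integer solutions iff gcd(178334, 7514) | 520.
Euclid: 178334 = 23·7514 + 5512; 7514 = 1·5512 + 2002; 5512 = 2·2002 + 1508; 2002 = 1·1508 + 494; 1508 = 3·494 + 26; 494 = 19·26 + 0. gcd = 26; 520 mod 26 = 0. Yes.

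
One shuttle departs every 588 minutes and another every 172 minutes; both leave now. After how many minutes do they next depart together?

25284

588 = 2² · 3 · 7²; 172 = 2² · 43
max exponents: 2² · 3 · 7² · 43 = 25284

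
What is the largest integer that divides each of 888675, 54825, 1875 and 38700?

75

gcd(888675, 54825): 888675 = 16·54825 + 11475; 54825 = 4·11475 + 8925; 11475 = 1·8925 + 2550; 8925 = 3·2550 + 1275; 2550 = 2·1275 + 0 → 1275
gcd(1275, 1875): 1875 = 1·1275 + 600; 1275 = 2·600 + 75; 600 = 8·75 + 0 → 75
gcd(75, 38700): 38700 = 516·75 + 0 → 75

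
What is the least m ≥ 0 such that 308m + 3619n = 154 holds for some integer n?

Reduce mod 3619: 308m ≡ 154 (mod 3619). With g = gcd(308, 3619) = 77 dividing 154, divide through: 4m ≡ 2 (mod 47).
Since gcd(4, 47) = 1, m ≡ 2·(4)⁻¹ ≡ 24 (mod 47). Smallest non-negative: 24.

24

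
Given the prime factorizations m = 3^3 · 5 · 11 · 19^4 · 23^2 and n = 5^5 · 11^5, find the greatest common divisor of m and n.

min exponent per shared prime: 5 · 11 = 55

55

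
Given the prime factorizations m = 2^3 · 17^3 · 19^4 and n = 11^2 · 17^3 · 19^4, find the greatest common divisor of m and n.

640267073

min exponent per shared prime: 17^3 · 19^4 = 640267073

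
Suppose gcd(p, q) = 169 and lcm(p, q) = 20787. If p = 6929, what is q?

507

p·q = gcd·lcm = 169·20787 = 3513003, so q = 3513003/6929 = 507.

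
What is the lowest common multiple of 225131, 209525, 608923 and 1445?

343904487325

lcm(225131, 209525) = 225131·209525/gcd = 47170572775/289 = 163219975
lcm(163219975, 608923) = 163219975·608923/gcd = 99388396836925/289 = 343904487325
lcm(343904487325, 1445) = 343904487325·1445/gcd = 496941984184625/1445 = 343904487325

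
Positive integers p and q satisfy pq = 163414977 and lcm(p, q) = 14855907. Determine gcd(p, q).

From gcd × lcm = pq: gcd = 163414977 / 14855907 = 11.

11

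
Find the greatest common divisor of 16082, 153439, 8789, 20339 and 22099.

gcd(16082, 153439): 153439 = 9·16082 + 8701; 16082 = 1·8701 + 7381; 8701 = 1·7381 + 1320; 7381 = 5·1320 + 781; 1320 = 1·781 + 539; 781 = 1·539 + 242; 539 = 2·242 + 55; 242 = 4·55 + 22; 55 = 2·22 + 11; 22 = 2·11 + 0 → 11
gcd(11, 8789): 8789 = 799·11 + 0 → 11
gcd(11, 20339): 20339 = 1849·11 + 0 → 11
gcd(11, 22099): 22099 = 2009·11 + 0 → 11

11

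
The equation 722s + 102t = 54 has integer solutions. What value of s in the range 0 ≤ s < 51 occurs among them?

45

Euclid: 722 = 7·102 + 8; 102 = 12·8 + 6; 8 = 1·6 + 2; 6 = 3·2 + 0 → gcd = 2; 54 = 2·27.
Back-substitution yields 722·(13) + 102·(-92) = 2, so one solution is s = 13·27 = 351, t = -92·27 = -2484.
Solutions in s differ by 102/2 = 51; the one in [0, 51) is 351 mod 51 = 45.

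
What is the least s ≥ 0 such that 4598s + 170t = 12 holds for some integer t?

44

Euclid: 4598 = 27·170 + 8; 170 = 21·8 + 2; 8 = 4·2 + 0 → gcd = 2; 12 = 2·6.
Back-substitution yields 4598·(-21) + 170·(568) = 2, so one solution is s = -21·6 = -126, t = 568·6 = 3408.
Solutions in s differ by 170/2 = 85; the one in [0, 85) is -126 mod 85 = 44.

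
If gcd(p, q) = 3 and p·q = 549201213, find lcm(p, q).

183067071

gcd·lcm = product, so lcm = 549201213/3 = 183067071.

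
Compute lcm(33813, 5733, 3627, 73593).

1900392039

33813 = 3² · 13 · 17²; 5733 = 3² · 7² · 13; 3627 = 3² · 13 · 31; 73593 = 3² · 13 · 17 · 37
lcm takes max exponent of each prime: 3² · 7² · 13 · 17² · 31 · 37 = 1900392039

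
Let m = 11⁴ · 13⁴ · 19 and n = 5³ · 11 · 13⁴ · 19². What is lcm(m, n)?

18869542245125

max exponent per prime: 5³ · 11⁴ · 13⁴ · 19² = 18869542245125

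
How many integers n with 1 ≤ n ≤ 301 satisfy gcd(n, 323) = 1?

323 = 17·19. Inclusion–exclusion on these primes:
301 − ⌊301/17⌋ − ⌊301/19⌋ + ⌊301/323⌋ = 269

269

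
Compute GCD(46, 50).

2

Euclid: 50 = 1·46 + 4; 46 = 11·4 + 2; 4 = 2·2 + 0. Last nonzero remainder: 2.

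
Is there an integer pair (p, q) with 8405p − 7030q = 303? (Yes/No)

No

By Bézout, 8405p − 7030q = 303 has integer solutions iff gcd(8405, 7030) | 303.
Euclid: 8405 = 1·7030 + 1375; 7030 = 5·1375 + 155; 1375 = 8·155 + 135; 155 = 1·135 + 20; 135 = 6·20 + 15; 20 = 1·15 + 5; 15 = 3·5 + 0. gcd = 5; 303 mod 5 = 3. No.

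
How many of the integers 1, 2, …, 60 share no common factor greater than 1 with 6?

Prime factors of 6: 2, 3. Count integers ≤ 60 divisible by none of them.
By inclusion–exclusion: 60 − ⌊60/2⌋ − ⌊60/3⌋ + ⌊60/6⌋ = 20.

20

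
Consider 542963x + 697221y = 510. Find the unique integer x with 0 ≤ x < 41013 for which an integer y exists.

37596

Euclid: 697221 = 1·542963 + 154258; 542963 = 3·154258 + 80189; 154258 = 1·80189 + 74069; 80189 = 1·74069 + 6120; 74069 = 12·6120 + 629; 6120 = 9·629 + 459; 629 = 1·459 + 170; 459 = 2·170 + 119; 170 = 1·119 + 51; 119 = 2·51 + 17; 51 = 3·17 + 0 → gcd = 17; 510 = 17·30.
Back-substitution yields 542963·(12190) + 697221·(-9493) = 17, so one solution is x = 12190·30 = 365700, y = -9493·30 = -284790.
Solutions in x differ by 697221/17 = 41013; the one in [0, 41013) is 365700 mod 41013 = 37596.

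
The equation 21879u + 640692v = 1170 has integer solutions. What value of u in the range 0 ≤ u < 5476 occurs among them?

4334

Reduce mod 640692: 21879u ≡ 1170 (mod 640692). With g = gcd(21879, 640692) = 117 dividing 1170, divide through: 187u ≡ 10 (mod 5476).
Since gcd(187, 5476) = 1, u ≡ 10·(187)⁻¹ ≡ 4334 (mod 5476). Smallest non-negative: 4334.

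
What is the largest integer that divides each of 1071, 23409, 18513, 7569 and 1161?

9

gcd(1071, 23409): 23409 = 21·1071 + 918; 1071 = 1·918 + 153; 918 = 6·153 + 0 → 153
gcd(153, 18513): 18513 = 121·153 + 0 → 153
gcd(153, 7569): 7569 = 49·153 + 72; 153 = 2·72 + 9; 72 = 8·9 + 0 → 9
gcd(9, 1161): 1161 = 129·9 + 0 → 9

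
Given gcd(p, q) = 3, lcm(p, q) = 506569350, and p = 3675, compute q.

413526

Using pq = gcd(p,q)·lcm(p,q) = 3·506569350 = 1519708050, we get q = 1519708050/3675 = 413526.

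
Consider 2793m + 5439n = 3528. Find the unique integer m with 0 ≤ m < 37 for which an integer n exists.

gcd(2793, 5439) = 147 (Euclid: 5439 = 1·2793 + 2646; 2793 = 1·2646 + 147; 2646 = 18·147 + 0), and 147 | 3528.
Extended Euclid: 2793·(2) + 5439·(-1) = 147. Scale by 24: m₀ = 48.
General solution m = m₀ + 37t; reducing mod 37 gives m = 11 (and n = -5).

11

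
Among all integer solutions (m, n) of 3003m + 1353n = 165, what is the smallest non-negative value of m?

37

Reduce mod 1353: 3003m ≡ 165 (mod 1353). With g = gcd(3003, 1353) = 33 dividing 165, divide through: 91m ≡ 5 (mod 41).
Since gcd(91, 41) = 1, m ≡ 5·(91)⁻¹ ≡ 37 (mod 41). Smallest non-negative: 37.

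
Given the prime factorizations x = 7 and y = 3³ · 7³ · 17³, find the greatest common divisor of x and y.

min exponent per shared prime: 7 = 7

7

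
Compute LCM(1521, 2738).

1521 = 3² · 13²; 2738 = 2 · 37²
max exponents: 2 · 3² · 13² · 37² = 4164498

4164498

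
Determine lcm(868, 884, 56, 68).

383656

lcm(868, 884) = 868·884/gcd = 767312/4 = 191828
lcm(191828, 56) = 191828·56/gcd = 10742368/28 = 383656
lcm(383656, 68) = 383656·68/gcd = 26088608/68 = 383656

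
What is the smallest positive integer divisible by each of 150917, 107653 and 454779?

19899764703

150917 = 13² · 19 · 47; 107653 = 7² · 13³; 454779 = 3² · 13³ · 23
lcm takes max exponent of each prime: 3² · 7² · 13³ · 19 · 23 · 47 = 19899764703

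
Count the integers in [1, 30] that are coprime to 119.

25

119 = 7·17. Inclusion–exclusion on these primes:
30 − ⌊30/7⌋ − ⌊30/17⌋ + ⌊30/119⌋ = 25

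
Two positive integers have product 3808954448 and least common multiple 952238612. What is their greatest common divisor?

From gcd × lcm = mn: gcd = 3808954448 / 952238612 = 4.

4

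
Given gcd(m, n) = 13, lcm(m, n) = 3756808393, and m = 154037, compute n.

m·n = gcd·lcm = 13·3756808393 = 48838509109, so n = 48838509109/154037 = 317057.

317057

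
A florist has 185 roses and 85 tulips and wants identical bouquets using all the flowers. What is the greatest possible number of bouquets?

5

185 = 5 · 37
85 = 5 · 17
Common: 5 = 5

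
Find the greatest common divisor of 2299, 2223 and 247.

2299 = 11² · 19; 2223 = 3² · 13 · 19; 247 = 13 · 19
gcd takes min exponent of each prime: 19 = 19

19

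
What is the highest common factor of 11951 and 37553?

17

11951 = 17 · 19 · 37
37553 = 17 · 47²
Common: 17 = 17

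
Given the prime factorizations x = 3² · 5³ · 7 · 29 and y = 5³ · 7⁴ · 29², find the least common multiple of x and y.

max exponent per prime: 3² · 5³ · 7⁴ · 29² = 2271646125

2271646125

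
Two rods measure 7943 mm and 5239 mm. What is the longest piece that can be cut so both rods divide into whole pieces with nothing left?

Euclid: 7943 = 1·5239 + 2704; 5239 = 1·2704 + 2535; 2704 = 1·2535 + 169; 2535 = 15·169 + 0. Last nonzero remainder: 169.

169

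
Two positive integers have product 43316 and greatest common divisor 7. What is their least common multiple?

For any two positive integers, gcd × lcm equals their product. Hence lcm = 43316 / 7 = 6188.

6188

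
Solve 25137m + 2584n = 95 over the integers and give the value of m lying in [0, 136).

Euclid: 25137 = 9·2584 + 1881; 2584 = 1·1881 + 703; 1881 = 2·703 + 475; 703 = 1·475 + 228; 475 = 2·228 + 19; 228 = 12·19 + 0 → gcd = 19; 95 = 19·5.
Back-substitution yields 25137·(11) + 2584·(-107) = 19, so one solution is m = 11·5 = 55, n = -107·5 = -535.
Solutions in m differ by 2584/19 = 136; the one in [0, 136) is 55 mod 136 = 55.

55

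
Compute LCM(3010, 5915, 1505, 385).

lcm(3010, 5915) = 3010·5915/gcd = 17804150/35 = 508690
lcm(508690, 1505) = 508690·1505/gcd = 765578450/1505 = 508690
lcm(508690, 385) = 508690·385/gcd = 195845650/35 = 5595590

5595590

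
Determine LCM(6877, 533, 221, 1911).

6877 = 13 · 23²; 533 = 13 · 41; 221 = 13 · 17; 1911 = 3 · 7² · 13
lcm takes max exponent of each prime: 3 · 7² · 13 · 17 · 23² · 41 = 704610543

704610543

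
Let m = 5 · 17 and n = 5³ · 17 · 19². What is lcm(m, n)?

767125

max exponent per prime: 5³ · 17 · 19² = 767125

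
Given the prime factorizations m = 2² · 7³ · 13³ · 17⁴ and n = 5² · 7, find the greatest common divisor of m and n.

7

min exponent per shared prime: 7 = 7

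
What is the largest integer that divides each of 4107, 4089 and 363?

3

gcd(4107, 4089): 4107 = 1·4089 + 18; 4089 = 227·18 + 3; 18 = 6·3 + 0 → 3
gcd(3, 363): 363 = 121·3 + 0 → 3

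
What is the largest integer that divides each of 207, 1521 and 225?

9

207 = 3² · 23; 1521 = 3² · 13²; 225 = 3² · 5²
gcd takes min exponent of each prime: 3² = 9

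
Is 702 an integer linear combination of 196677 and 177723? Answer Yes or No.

Yes

gcd(196677, 177723): 196677 = 1·177723 + 18954; 177723 = 9·18954 + 7137; 18954 = 2·7137 + 4680; 7137 = 1·4680 + 2457; 4680 = 1·2457 + 2223; 2457 = 1·2223 + 234; 2223 = 9·234 + 117; 234 = 2·117 + 0 → 117
117 divides 702, so a solution exists.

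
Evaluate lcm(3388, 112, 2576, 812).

3388 = 2² · 7 · 11²; 112 = 2⁴ · 7; 2576 = 2⁴ · 7 · 23; 812 = 2² · 7 · 29
lcm takes max exponent of each prime: 2⁴ · 7 · 11² · 23 · 29 = 9039184

9039184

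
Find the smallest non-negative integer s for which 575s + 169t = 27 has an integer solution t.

Reduce mod 169: 575s ≡ 27 (mod 169). With g = gcd(575, 169) = 1 dividing 27, divide through: 575s ≡ 27 (mod 169).
Since gcd(575, 169) = 1, s ≡ 27·(575)⁻¹ ≡ 152 (mod 169). Smallest non-negative: 152.

152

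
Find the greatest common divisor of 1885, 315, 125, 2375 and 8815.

gcd(1885, 315): 1885 = 5·315 + 310; 315 = 1·310 + 5; 310 = 62·5 + 0 → 5
gcd(5, 125): 125 = 25·5 + 0 → 5
gcd(5, 2375): 2375 = 475·5 + 0 → 5
gcd(5, 8815): 8815 = 1763·5 + 0 → 5

5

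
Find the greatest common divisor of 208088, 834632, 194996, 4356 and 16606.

208088 = 2³ · 19 · 37²; 834632 = 2³ · 17² · 19²; 194996 = 2² · 29 · 41²; 4356 = 2² · 3² · 11²; 16606 = 2 · 19² · 23
gcd takes min exponent of each prime: 2 = 2

2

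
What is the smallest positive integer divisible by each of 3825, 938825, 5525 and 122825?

lcm(3825, 938825) = 3825·938825/gcd = 3591005625/425 = 8449425
lcm(8449425, 5525) = 8449425·5525/gcd = 46683073125/425 = 109842525
lcm(109842525, 122825) = 109842525·122825/gcd = 13491408133125/425 = 31744489725

31744489725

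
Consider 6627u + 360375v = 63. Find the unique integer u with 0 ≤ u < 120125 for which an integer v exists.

Reduce mod 360375: 6627u ≡ 63 (mod 360375). With g = gcd(6627, 360375) = 3 dividing 63, divide through: 2209u ≡ 21 (mod 120125).
Since gcd(2209, 120125) = 1, u ≡ 21·(2209)⁻¹ ≡ 2719 (mod 120125). Smallest non-negative: 2719.

2719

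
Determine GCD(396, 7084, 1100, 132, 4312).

44

gcd(396, 7084): 7084 = 17·396 + 352; 396 = 1·352 + 44; 352 = 8·44 + 0 → 44
gcd(44, 1100): 1100 = 25·44 + 0 → 44
gcd(44, 132): 132 = 3·44 + 0 → 44
gcd(44, 4312): 4312 = 98·44 + 0 → 44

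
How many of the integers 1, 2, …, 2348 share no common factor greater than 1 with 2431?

2431 = 11·13·17. Inclusion–exclusion on these primes:
2348 − ⌊2348/11⌋ − ⌊2348/13⌋ − ⌊2348/17⌋ + ⌊2348/143⌋ + ⌊2348/187⌋ + ⌊2348/221⌋ − ⌊2348/2431⌋ = 1855

1855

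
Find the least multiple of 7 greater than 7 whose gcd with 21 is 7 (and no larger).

gcd(k, 21) = 7 forces 7 | k; write k = 7s. Then gcd(7s, 7·3) = 7·gcd(s, 3), so need gcd(s, 3) = 1.
7s > 7 gives s ≥ 2. The least s ≥ 2 coprime to 3 is 2, so k = 7·2 = 14.

14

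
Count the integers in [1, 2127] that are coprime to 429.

Prime factors of 429: 3, 11, 13. Count integers ≤ 2127 divisible by none of them.
By inclusion–exclusion: 2127 − ⌊2127/3⌋ − ⌊2127/11⌋ − ⌊2127/13⌋ + ⌊2127/33⌋ + ⌊2127/39⌋ + ⌊2127/143⌋ − ⌊2127/429⌋ = 1190.

1190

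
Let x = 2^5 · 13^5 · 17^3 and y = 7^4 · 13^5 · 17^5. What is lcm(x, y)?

40504521574640032

max exponent per prime: 2^5 · 7^4 · 13^5 · 17^5 = 40504521574640032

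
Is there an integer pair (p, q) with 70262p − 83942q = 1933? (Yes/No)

No

gcd(70262, 83942): 83942 = 1·70262 + 13680; 70262 = 5·13680 + 1862; 13680 = 7·1862 + 646; 1862 = 2·646 + 570; 646 = 1·570 + 76; 570 = 7·76 + 38; 76 = 2·38 + 0 → 38
38 does not divide 1933, so a solution does not exist.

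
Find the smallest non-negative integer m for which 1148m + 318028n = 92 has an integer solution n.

Euclid: 318028 = 277·1148 + 32; 1148 = 35·32 + 28; 32 = 1·28 + 4; 28 = 7·4 + 0 → gcd = 4; 92 = 4·23.
Back-substitution yields 1148·(-9973) + 318028·(36) = 4, so one solution is m = -9973·23 = -229379, n = 36·23 = 828.
Solutions in m differ by 318028/4 = 79507; the one in [0, 79507) is -229379 mod 79507 = 9142.

9142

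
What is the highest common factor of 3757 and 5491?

289

Euclid: 5491 = 1·3757 + 1734; 3757 = 2·1734 + 289; 1734 = 6·289 + 0. Last nonzero remainder: 289.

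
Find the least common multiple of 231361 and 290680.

gcd first: 290680 = 1·231361 + 59319; 231361 = 3·59319 + 53404; 59319 = 1·53404 + 5915; 53404 = 9·5915 + 169; 5915 = 35·169 + 0 → gcd = 169
lcm = 231361·290680/gcd = 67252015480/169 = 397940920

397940920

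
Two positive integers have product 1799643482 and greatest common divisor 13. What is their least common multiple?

Since gcd(p,q)·lcm(p,q) = pq, lcm = 1799643482/13 = 138434114.

138434114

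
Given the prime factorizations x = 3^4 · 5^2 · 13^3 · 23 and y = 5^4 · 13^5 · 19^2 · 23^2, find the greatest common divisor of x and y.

1263275

min exponent per shared prime: 5^2 · 13^3 · 23 = 1263275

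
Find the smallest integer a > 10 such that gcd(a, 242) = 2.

12

242 = 2·121. Any a with gcd(a, 242) = 2 is a multiple of 2, say 2s, with s coprime to 121.
Need s > 10/2, so s ≥ 6. First s ≥ 6 with gcd(s, 121) = 1 is s = 6. Thus a = 2·6 = 12.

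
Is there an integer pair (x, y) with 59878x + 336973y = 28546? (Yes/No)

gcd(59878, 336973): 336973 = 5·59878 + 37583; 59878 = 1·37583 + 22295; 37583 = 1·22295 + 15288; 22295 = 1·15288 + 7007; 15288 = 2·7007 + 1274; 7007 = 5·1274 + 637; 1274 = 2·637 + 0 → 637
637 does not divide 28546, so a solution does not exist.

No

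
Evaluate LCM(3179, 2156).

gcd first: 3179 = 1·2156 + 1023; 2156 = 2·1023 + 110; 1023 = 9·110 + 33; 110 = 3·33 + 11; 33 = 3·11 + 0 → gcd = 11
lcm = 3179·2156/gcd = 6853924/11 = 623084

623084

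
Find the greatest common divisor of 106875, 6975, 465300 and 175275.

225

gcd(106875, 6975): 106875 = 15·6975 + 2250; 6975 = 3·2250 + 225; 2250 = 10·225 + 0 → 225
gcd(225, 465300): 465300 = 2068·225 + 0 → 225
gcd(225, 175275): 175275 = 779·225 + 0 → 225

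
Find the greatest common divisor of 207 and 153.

207 = 3² · 23
153 = 3² · 17
Common: 3² = 9

9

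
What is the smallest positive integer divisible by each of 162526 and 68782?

798490238

gcd first: 162526 = 2·68782 + 24962; 68782 = 2·24962 + 18858; 24962 = 1·18858 + 6104; 18858 = 3·6104 + 546; 6104 = 11·546 + 98; 546 = 5·98 + 56; 98 = 1·56 + 42; 56 = 1·42 + 14; 42 = 3·14 + 0 → gcd = 14
lcm = 162526·68782/gcd = 11178863332/14 = 798490238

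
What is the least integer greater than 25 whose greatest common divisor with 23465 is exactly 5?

gcd(m, 23465) = 5 forces 5 | m; write m = 5s. Then gcd(5s, 5·4693) = 5·gcd(s, 4693), so need gcd(s, 4693) = 1.
5s > 25 gives s ≥ 6. The least s ≥ 6 coprime to 4693 is 6, so m = 5·6 = 30.

30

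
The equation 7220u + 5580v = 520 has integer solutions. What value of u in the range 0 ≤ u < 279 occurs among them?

116

Euclid: 7220 = 1·5580 + 1640; 5580 = 3·1640 + 660; 1640 = 2·660 + 320; 660 = 2·320 + 20; 320 = 16·20 + 0 → gcd = 20; 520 = 20·26.
Back-substitution yields 7220·(-17) + 5580·(22) = 20, so one solution is u = -17·26 = -442, v = 22·26 = 572.
Solutions in u differ by 5580/20 = 279; the one in [0, 279) is -442 mod 279 = 116.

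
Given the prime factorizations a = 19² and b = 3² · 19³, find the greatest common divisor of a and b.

361

min exponent per shared prime: 19² = 361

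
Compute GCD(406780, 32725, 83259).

gcd(406780, 32725): 406780 = 12·32725 + 14080; 32725 = 2·14080 + 4565; 14080 = 3·4565 + 385; 4565 = 11·385 + 330; 385 = 1·330 + 55; 330 = 6·55 + 0 → 55
gcd(55, 83259): 83259 = 1513·55 + 44; 55 = 1·44 + 11; 44 = 4·11 + 0 → 11

11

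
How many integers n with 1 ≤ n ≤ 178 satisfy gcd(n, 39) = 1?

39 = 3·13. Inclusion–exclusion on these primes:
178 − ⌊178/3⌋ − ⌊178/13⌋ + ⌊178/39⌋ = 110

110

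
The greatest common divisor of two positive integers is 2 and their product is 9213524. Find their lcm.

Since gcd(p,q)·lcm(p,q) = pq, lcm = 9213524/2 = 4606762.

4606762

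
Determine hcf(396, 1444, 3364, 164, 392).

gcd(396, 1444): 1444 = 3·396 + 256; 396 = 1·256 + 140; 256 = 1·140 + 116; 140 = 1·116 + 24; 116 = 4·24 + 20; 24 = 1·20 + 4; 20 = 5·4 + 0 → 4
gcd(4, 3364): 3364 = 841·4 + 0 → 4
gcd(4, 164): 164 = 41·4 + 0 → 4
gcd(4, 392): 392 = 98·4 + 0 → 4

4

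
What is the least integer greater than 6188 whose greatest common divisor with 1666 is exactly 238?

6426

gcd(k, 1666) = 238 forces 238 | k; write k = 238s. Then gcd(238s, 238·7) = 238·gcd(s, 7), so need gcd(s, 7) = 1.
238s > 6188 gives s ≥ 27. The least s ≥ 27 coprime to 7 is 27, so k = 238·27 = 6426.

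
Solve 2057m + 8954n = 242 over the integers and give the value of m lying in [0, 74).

Reduce mod 8954: 2057m ≡ 242 (mod 8954). With g = gcd(2057, 8954) = 121 dividing 242, divide through: 17m ≡ 2 (mod 74).
Since gcd(17, 74) = 1, m ≡ 2·(17)⁻¹ ≡ 48 (mod 74). Smallest non-negative: 48.

48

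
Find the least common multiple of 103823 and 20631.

gcd first: 103823 = 5·20631 + 668; 20631 = 30·668 + 591; 668 = 1·591 + 77; 591 = 7·77 + 52; 77 = 1·52 + 25; 52 = 2·25 + 2; 25 = 12·2 + 1; 2 = 2·1 + 0 → gcd = 1
lcm = 103823·20631/gcd = 2141972313/1 = 2141972313

2141972313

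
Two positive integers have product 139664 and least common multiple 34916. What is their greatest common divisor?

4

gcd·lcm = product, so gcd = 139664/34916 = 4.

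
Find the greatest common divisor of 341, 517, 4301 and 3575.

11

gcd(341, 517): 517 = 1·341 + 176; 341 = 1·176 + 165; 176 = 1·165 + 11; 165 = 15·11 + 0 → 11
gcd(11, 4301): 4301 = 391·11 + 0 → 11
gcd(11, 3575): 3575 = 325·11 + 0 → 11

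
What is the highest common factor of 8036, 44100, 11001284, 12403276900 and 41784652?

196

8036 = 2² · 7² · 41; 44100 = 2² · 3² · 5² · 7²; 11001284 = 2² · 7² · 37² · 41; 12403276900 = 2² · 5² · 7² · 37² · 43²; 41784652 = 2² · 7² · 13 · 23² · 31
gcd takes min exponent of each prime: 2² · 7² = 196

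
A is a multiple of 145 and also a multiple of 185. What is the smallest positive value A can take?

5365

145 = 5 · 29; 185 = 5 · 37
max exponents: 5 · 29 · 37 = 5365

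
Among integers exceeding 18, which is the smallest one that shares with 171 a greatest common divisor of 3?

21

gcd(m, 171) = 3 forces 3 | m; write m = 3s. Then gcd(3s, 3·57) = 3·gcd(s, 57), so need gcd(s, 57) = 1.
3s > 18 gives s ≥ 7. The least s ≥ 7 coprime to 57 is 7, so m = 3·7 = 21.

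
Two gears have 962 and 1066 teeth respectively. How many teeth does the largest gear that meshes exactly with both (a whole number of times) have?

Euclid: 1066 = 1·962 + 104; 962 = 9·104 + 26; 104 = 4·26 + 0. Last nonzero remainder: 26.

26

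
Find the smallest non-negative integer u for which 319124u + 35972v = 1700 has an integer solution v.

Reduce mod 35972: 319124u ≡ 1700 (mod 35972). With g = gcd(319124, 35972) = 68 dividing 1700, divide through: 4693u ≡ 25 (mod 529).
Since gcd(4693, 529) = 1, u ≡ 25·(4693)⁻¹ ≡ 163 (mod 529). Smallest non-negative: 163.

163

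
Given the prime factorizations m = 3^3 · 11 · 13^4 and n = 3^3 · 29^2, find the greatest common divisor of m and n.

27

min exponent per shared prime: 3^3 = 27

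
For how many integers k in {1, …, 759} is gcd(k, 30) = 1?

Prime factors of 30: 2, 3, 5. Count integers ≤ 759 divisible by none of them.
By inclusion–exclusion: 759 − ⌊759/2⌋ − ⌊759/3⌋ − ⌊759/5⌋ + ⌊759/6⌋ + ⌊759/10⌋ + ⌊759/15⌋ − ⌊759/30⌋ = 202.

202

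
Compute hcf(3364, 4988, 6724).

3364 = 2² · 29²; 4988 = 2² · 29 · 43; 6724 = 2² · 41²
gcd takes min exponent of each prime: 2² = 4

4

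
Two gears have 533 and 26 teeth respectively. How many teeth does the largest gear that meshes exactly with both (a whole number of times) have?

Euclid: 533 = 20·26 + 13; 26 = 2·13 + 0. Last nonzero remainder: 13.

13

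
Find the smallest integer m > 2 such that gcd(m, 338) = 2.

Multiples of 2 above 2: 2·2, 2·3, … . Need the cofactor coprime to 338/2 = 169.
Checking s = 2, 3, … the first with gcd(s, 169) = 1 is s = 2, giving 4.

4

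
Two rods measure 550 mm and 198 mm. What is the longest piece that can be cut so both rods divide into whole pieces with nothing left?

22

Euclid: 550 = 2·198 + 154; 198 = 1·154 + 44; 154 = 3·44 + 22; 44 = 2·22 + 0. Last nonzero remainder: 22.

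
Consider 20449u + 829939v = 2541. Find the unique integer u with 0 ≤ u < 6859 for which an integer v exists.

gcd(20449, 829939) = 121 (Euclid: 829939 = 40·20449 + 11979; 20449 = 1·11979 + 8470; 11979 = 1·8470 + 3509; 8470 = 2·3509 + 1452; 3509 = 2·1452 + 605; 1452 = 2·605 + 242; 605 = 2·242 + 121; 242 = 2·121 + 0), and 121 | 2541.
Extended Euclid: 20449·(-2841) + 829939·(70) = 121. Scale by 21: u₀ = -59661.
General solution u = u₀ + 6859t; reducing mod 6859 gives u = 2070 (and v = -51).

2070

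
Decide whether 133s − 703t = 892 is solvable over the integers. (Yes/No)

No

By Bézout, 133s − 703t = 892 has integer solutions iff gcd(133, 703) | 892.
Euclid: 703 = 5·133 + 38; 133 = 3·38 + 19; 38 = 2·19 + 0. gcd = 19; 892 mod 19 = 18. No.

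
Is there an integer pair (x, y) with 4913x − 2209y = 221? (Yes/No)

By Bézout, 4913x − 2209y = 221 has integer solutions iff gcd(4913, 2209) | 221.
Euclid: 4913 = 2·2209 + 495; 2209 = 4·495 + 229; 495 = 2·229 + 37; 229 = 6·37 + 7; 37 = 5·7 + 2; 7 = 3·2 + 1; 2 = 2·1 + 0. gcd = 1; 221 mod 1 = 0. Yes.

Yes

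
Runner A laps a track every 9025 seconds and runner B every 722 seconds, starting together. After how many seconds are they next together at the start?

9025 = 5² · 19²; 722 = 2 · 19²
max exponents: 2 · 5² · 19² = 18050

18050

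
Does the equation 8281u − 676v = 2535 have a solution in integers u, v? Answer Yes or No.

Yes

By Bézout, 8281u − 676v = 2535 has integer solutions iff gcd(8281, 676) | 2535.
Euclid: 8281 = 12·676 + 169; 676 = 4·169 + 0. gcd = 169; 2535 mod 169 = 0. Yes.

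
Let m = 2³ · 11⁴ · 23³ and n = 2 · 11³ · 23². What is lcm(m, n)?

1425096376

max exponent per prime: 2³ · 11⁴ · 23³ = 1425096376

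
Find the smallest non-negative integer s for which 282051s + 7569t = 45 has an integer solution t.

gcd(282051, 7569) = 9 (Euclid: 282051 = 37·7569 + 1998; 7569 = 3·1998 + 1575; 1998 = 1·1575 + 423; 1575 = 3·423 + 306; 423 = 1·306 + 117; 306 = 2·117 + 72; 117 = 1·72 + 45; 72 = 1·45 + 27; 45 = 1·27 + 18; 27 = 1·18 + 9; 18 = 2·9 + 0), and 9 | 45.
Extended Euclid: 282051·(-322) + 7569·(11999) = 9. Scale by 5: s₀ = -1610.
General solution s = s₀ + 841k; reducing mod 841 gives s = 72 (and t = -2683).

72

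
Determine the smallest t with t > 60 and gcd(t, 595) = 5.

65

gcd(t, 595) = 5 forces 5 | t; write t = 5s. Then gcd(5s, 5·119) = 5·gcd(s, 119), so need gcd(s, 119) = 1.
5s > 60 gives s ≥ 13. The least s ≥ 13 coprime to 119 is 13, so t = 5·13 = 65.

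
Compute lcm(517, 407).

gcd first: 517 = 1·407 + 110; 407 = 3·110 + 77; 110 = 1·77 + 33; 77 = 2·33 + 11; 33 = 3·11 + 0 → gcd = 11
lcm = 517·407/gcd = 210419/11 = 19129

19129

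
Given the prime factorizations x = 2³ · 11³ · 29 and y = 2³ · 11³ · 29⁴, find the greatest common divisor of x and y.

min exponent per shared prime: 2³ · 11³ · 29 = 308792

308792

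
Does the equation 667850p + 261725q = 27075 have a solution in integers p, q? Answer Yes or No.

Yes

By Bézout, 667850p + 261725q = 27075 has integer solutions iff gcd(667850, 261725) | 27075.
Euclid: 667850 = 2·261725 + 144400; 261725 = 1·144400 + 117325; 144400 = 1·117325 + 27075; 117325 = 4·27075 + 9025; 27075 = 3·9025 + 0. gcd = 9025; 27075 mod 9025 = 0. Yes.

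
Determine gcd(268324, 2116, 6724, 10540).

4

268324 = 2² · 7² · 37²; 2116 = 2² · 23²; 6724 = 2² · 41²; 10540 = 2² · 5 · 17 · 31
gcd takes min exponent of each prime: 2² = 4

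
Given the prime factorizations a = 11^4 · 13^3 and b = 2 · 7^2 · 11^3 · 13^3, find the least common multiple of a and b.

3152295146

max exponent per prime: 2 · 7^2 · 11^4 · 13^3 = 3152295146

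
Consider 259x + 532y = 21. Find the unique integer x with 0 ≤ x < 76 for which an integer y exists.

Reduce mod 532: 259x ≡ 21 (mod 532). With g = gcd(259, 532) = 7 dividing 21, divide through: 37x ≡ 3 (mod 76).
Since gcd(37, 76) = 1, x ≡ 3·(37)⁻¹ ≡ 35 (mod 76). Smallest non-negative: 35.

35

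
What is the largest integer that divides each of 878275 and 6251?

Euclid: 878275 = 140·6251 + 3135; 6251 = 1·3135 + 3116; 3135 = 1·3116 + 19; 3116 = 164·19 + 0. Last nonzero remainder: 19.

19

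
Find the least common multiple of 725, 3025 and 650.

2280850

725 = 5² · 29; 3025 = 5² · 11²; 650 = 2 · 5² · 13
lcm takes max exponent of each prime: 2 · 5² · 11² · 13 · 29 = 2280850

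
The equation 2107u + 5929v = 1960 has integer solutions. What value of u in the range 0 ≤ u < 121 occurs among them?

gcd(2107, 5929) = 49 (Euclid: 5929 = 2·2107 + 1715; 2107 = 1·1715 + 392; 1715 = 4·392 + 147; 392 = 2·147 + 98; 147 = 1·98 + 49; 98 = 2·49 + 0), and 49 | 1960.
Extended Euclid: 2107·(-45) + 5929·(16) = 49. Scale by 40: u₀ = -1800.
General solution u = u₀ + 121t; reducing mod 121 gives u = 15 (and v = -5).

15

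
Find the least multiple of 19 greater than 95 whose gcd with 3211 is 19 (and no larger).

114

gcd(m, 3211) = 19 forces 19 | m; write m = 19s. Then gcd(19s, 19·169) = 19·gcd(s, 169), so need gcd(s, 169) = 1.
19s > 95 gives s ≥ 6. The least s ≥ 6 coprime to 169 is 6, so m = 19·6 = 114.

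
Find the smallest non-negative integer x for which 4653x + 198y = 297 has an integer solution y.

Reduce mod 198: 4653x ≡ 297 (mod 198). With g = gcd(4653, 198) = 99 dividing 297, divide through: 47x ≡ 3 (mod 2).
Since gcd(47, 2) = 1, x ≡ 3·(47)⁻¹ ≡ 1 (mod 2). Smallest non-negative: 1.

1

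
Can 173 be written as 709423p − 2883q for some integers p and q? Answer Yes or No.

Yes

gcd(709423, 2883): 709423 = 246·2883 + 205; 2883 = 14·205 + 13; 205 = 15·13 + 10; 13 = 1·10 + 3; 10 = 3·3 + 1; 3 = 3·1 + 0 → 1
1 divides 173, so a solution exists.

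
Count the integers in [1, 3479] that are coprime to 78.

1071

Prime factors of 78: 2, 3, 13. Count integers ≤ 3479 divisible by none of them.
By inclusion–exclusion: 3479 − ⌊3479/2⌋ − ⌊3479/3⌋ − ⌊3479/13⌋ + ⌊3479/6⌋ + ⌊3479/26⌋ + ⌊3479/39⌋ − ⌊3479/78⌋ = 1071.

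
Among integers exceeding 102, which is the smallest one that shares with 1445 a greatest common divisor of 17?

gcd(t, 1445) = 17 forces 17 | t; write t = 17s. Then gcd(17s, 17·85) = 17·gcd(s, 85), so need gcd(s, 85) = 1.
17s > 102 gives s ≥ 7. The least s ≥ 7 coprime to 85 is 7, so t = 17·7 = 119.

119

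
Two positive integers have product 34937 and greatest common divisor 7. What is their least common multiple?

4991

Since gcd(u,v)·lcm(u,v) = uv, lcm = 34937/7 = 4991.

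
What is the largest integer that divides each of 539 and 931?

49

Euclid: 931 = 1·539 + 392; 539 = 1·392 + 147; 392 = 2·147 + 98; 147 = 1·98 + 49; 98 = 2·49 + 0. Last nonzero remainder: 49.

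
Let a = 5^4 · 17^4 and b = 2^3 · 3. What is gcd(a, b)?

min exponent per shared prime: (none) = 1

1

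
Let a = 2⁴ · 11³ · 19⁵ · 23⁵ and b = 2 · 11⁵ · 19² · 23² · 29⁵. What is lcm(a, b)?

842326730362774709658515888

max exponent per prime: 2⁴ · 11⁵ · 19⁵ · 23⁵ · 29⁵ = 842326730362774709658515888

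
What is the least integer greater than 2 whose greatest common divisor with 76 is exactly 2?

6

76 = 2·38. Any t with gcd(t, 76) = 2 is a multiple of 2, say 2s, with s coprime to 38.
Need s > 2/2, so s ≥ 2. First s ≥ 2 with gcd(s, 38) = 1 is s = 3. Thus t = 2·3 = 6.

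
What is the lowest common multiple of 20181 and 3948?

3794028

20181 = 3 · 7 · 31²; 3948 = 2² · 3 · 7 · 47
max exponents: 2² · 3 · 7 · 31² · 47 = 3794028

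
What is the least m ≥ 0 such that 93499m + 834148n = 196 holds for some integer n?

Euclid: 834148 = 8·93499 + 86156; 93499 = 1·86156 + 7343; 86156 = 11·7343 + 5383; 7343 = 1·5383 + 1960; 5383 = 2·1960 + 1463; 1960 = 1·1463 + 497; 1463 = 2·497 + 469; 497 = 1·469 + 28; 469 = 16·28 + 21; 28 = 1·21 + 7; 21 = 3·7 + 0 → gcd = 7; 196 = 7·28.
Back-substitution yields 93499·(30217) + 834148·(-3387) = 7, so one solution is m = 30217·28 = 846076, n = -3387·28 = -94836.
Solutions in m differ by 834148/7 = 119164; the one in [0, 119164) is 846076 mod 119164 = 11928.

11928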